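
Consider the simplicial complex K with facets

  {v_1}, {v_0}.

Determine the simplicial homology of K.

Take the total order v_0 < v_1 on the vertex set. Then K (dimension 0) consists of the simplices:

  0-simplices (2): [v_0], [v_1]

giving chain groups C_0 ≅ Z^2.

Computing H_k = (kernel of ∂_k) / (image of ∂_{k+1}):

  H_0: rank C_0 − rank ∂_1 = 2 − 0 = 2, and there is no ∂_1, so H_0 ≅ Z^2.

(K is a triangulation of a set of 2 points.)

H_0 ≅ Z^2.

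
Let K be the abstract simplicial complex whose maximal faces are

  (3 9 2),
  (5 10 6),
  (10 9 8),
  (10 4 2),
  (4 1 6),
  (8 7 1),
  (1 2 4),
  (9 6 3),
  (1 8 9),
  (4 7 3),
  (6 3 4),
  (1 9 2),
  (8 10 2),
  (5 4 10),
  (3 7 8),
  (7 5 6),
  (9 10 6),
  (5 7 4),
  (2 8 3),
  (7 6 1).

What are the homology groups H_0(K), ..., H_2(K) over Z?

H_0 = Z,  H_1 = Z ⊕ Z/2Z,  H_2 = 0.

We work with the vertex ordering 1 < 2 < 3 < 4 < 5 < 6 < 7 < 8 < 9 < 10. The simplices of K, each written with vertices in increasing order, are:

  0-simplices (10): [1], [2], [3], [4], [5], [6], [7], [8], [9], [10]
  1-simplices (30): (30 of them)
  2-simplices (20): (20 of them)

giving chain groups C_0 ≅ Z^10, C_1 ≅ Z^30, C_2 ≅ Z^20.

Boundary ∂_1: C_1 → C_0 maps an edge to its endpoints' difference, ∂[p,q] = q − p. For instance
  ∂[6,7] = [7] − [6].
The resulting 10×30 matrix has rank 9, and its Smith normal form has invariant factors (1,1,1,1,1,1,1,1,1).

The boundary map ∂_2: C_2 → C_1 sends each 2-simplex [p,q,r] to [q,r] − [p,r] + [p,q]. For instance
  ∂[6,9,10] = [9,10] − [6,10] + [6,9],
  ∂[3,6,9] = [6,9] − [3,9] + [3,6].
This gives a 30×20 integer matrix of rank 20; reducing to Smith normal form yields diagonal entries (1,1,1,1,1,1,1,1,1,1,1,1,1,1,1,1,1,1,1,2).

Computing H_k = (kernel of ∂_k) / (image of ∂_{k+1}):

  H_0: rank C_0 − rank ∂_1 = 10 − 9 = 1, and the invariant factors of ∂_1 are all 1, so H_0 ≅ Z.
  H_1: rank ker ∂_1 − rank ∂_2 = (30 − 9) − 20 = 1, and ∂_2 has invariant factor 2 > 1, so H_1 ≅ Z ⊕ Z/2Z.
  H_2: rank ker ∂_2 − rank ∂_3 = (20 − 20) − 0 = 0, and there is no ∂_3, so H_2 ≅ 0.

As a check, the Euler characteristic is 10 − 30 + 20 = 0, which agrees with 1 − 1 + 0 = 0.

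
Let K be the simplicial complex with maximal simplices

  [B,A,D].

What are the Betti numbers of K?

Fix the vertex order A < B < D and write every simplex with vertices in increasing order. Then dim K = 2 and the simplices of K are:

  0-simplices (3): A, B, D
  1-simplices (3): AB, AD, BD
  2-simplices (1): ABD

Hence C_0 ≅ Z^3, C_1 ≅ Z^3, C_2 ≅ Z^1.

Boundary ∂_1: C_1 → C_0 maps an edge to its endpoints' difference, ∂[p,q] = q − p. For instance
  ∂AB = B − A.
The 3×3 boundary matrix has rank 2 and Smith normal form diag(1,1).

∂_2: C_2 → C_1 acts by ∂[p,q,r] = [q,r] − [p,r] + [p,q]. For instance
  ∂ABD = BD − AD + AB.
The 3×1 boundary matrix has rank 1 and Smith normal form diag(1).

Computing H_k = (kernel of ∂_k) / (image of ∂_{k+1}):

  H_0: rank C_0 − rank ∂_1 = 3 − 2 = 1, and the invariant factors of ∂_1 are all 1, so H_0 ≅ Z.
  H_1: rank ker ∂_1 − rank ∂_2 = (3 − 2) − 1 = 0, and the invariant factors of ∂_2 are all 1, so H_1 ≅ 0.
  H_2: rank ker ∂_2 − rank ∂_3 = (1 − 1) − 0 = 0, and there is no ∂_3, so H_2 ≅ 0.

As a check, the Euler characteristic is 3 − 3 + 1 = 1, which agrees with 1 − 0 + 0 = 1.

Hence the Betti numbers are b_0 = 1, b_1 = 0, b_2 = 0.

b_0 = 1, b_1 = 0, b_2 = 0.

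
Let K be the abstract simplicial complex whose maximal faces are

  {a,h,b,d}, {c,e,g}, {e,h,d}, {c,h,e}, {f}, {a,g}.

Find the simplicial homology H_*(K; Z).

K has 8 vertices, 13 edges, 7 triangles, 1 3-simplex.
rank ∂_0 = 0, rank ∂_1 = 6 ⇒ b_0 = 8 − 0 − 6 = 2; all invariant factors of ∂_1 are 1 so no torsion. So H_0 = Z^2.
rank ∂_1 = 6, rank ∂_2 = 6 ⇒ b_1 = 13 − 6 − 6 = 1; all invariant factors of ∂_2 are 1 so no torsion. So H_1 = Z.
rank ∂_2 = 6, rank ∂_3 = 1 ⇒ b_2 = 7 − 6 − 1 = 0; all invariant factors of ∂_3 are 1 so no torsion. So H_2 = 0.
rank ∂_3 = 1, rank ∂_4 = 0 ⇒ b_3 = 1 − 1 − 0 = 0. So H_3 = 0.

H_0 = Z^2,  H_1 = Z,  H_2 = 0,  H_3 = 0.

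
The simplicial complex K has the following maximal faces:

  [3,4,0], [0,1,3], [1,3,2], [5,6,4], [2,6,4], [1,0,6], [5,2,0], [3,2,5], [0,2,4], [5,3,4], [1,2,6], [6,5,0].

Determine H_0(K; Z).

H_0 ≅ Z.

We work with the vertex ordering 0 < 1 < 2 < 3 < 4 < 5 < 6. The simplices of K, each written with vertices in increasing order, are:

  0-simplices (7): [0], [1], [2], [3], [4], [5], [6]
  1-simplices (18): [0,1], [0,2], [0,3], [0,4], [0,5], [0,6], [1,2], [1,3], [1,6], [2,3], [2,4], [2,5], [2,6], [3,4], [3,5], [4,5], [4,6], [5,6]
  2-simplices (12): [0,1,3], [0,1,6], [0,2,4], [0,2,5], [0,3,4], [0,5,6], [1,2,3], [1,2,6], [2,3,5], [2,4,6], [3,4,5], [4,5,6]

Hence C_0 ≅ Z^7, C_1 ≅ Z^18, C_2 ≅ Z^12.

The boundary map ∂_1: C_1 → C_0 sends each edge [p,q] (with p < q) to q − p.
The 7×18 boundary matrix has rank 6 and Smith normal form diag(1,1,1,1,1,1).

The boundary map ∂_2: C_2 → C_1 maps a triangle to the signed sum of its edges. For instance
  ∂[1,2,6] = [2,6] − [1,6] + [1,2],
  ∂[4,5,6] = [5,6] − [4,6] + [4,5].
The 18×12 boundary matrix has rank 12 and Smith normal form diag(1,1,1,1,1,1,1,1,1,1,1,2).

Now H_k = ker ∂_k / im ∂_{k+1}, so:

  H_0: rank C_0 − rank ∂_1 = 7 − 6 = 1, and the invariant factors of ∂_1 are all 1, so H_0 ≅ Z.

(K is a triangulation of the real projective plane RP^2.)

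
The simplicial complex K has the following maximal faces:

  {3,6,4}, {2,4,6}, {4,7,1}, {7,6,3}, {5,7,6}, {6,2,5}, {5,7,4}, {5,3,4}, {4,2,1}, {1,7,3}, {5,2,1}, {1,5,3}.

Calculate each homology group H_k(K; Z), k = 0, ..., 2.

H_0 = Z,  H_1 = Z_2,  H_2 = 0.

Order the vertices as 1 < 2 < 3 < 4 < 5 < 6 < 7. Listing each simplex with vertices in this order, K has dimension 2 with simplices:

  0-simplices (7): [1], [2], [3], [4], [5], [6], [7]
  1-simplices (18): [1,2], [1,3], [1,4], [1,5], [1,7], [2,4], [2,5], [2,6], [3,4], [3,5], [3,6], [3,7], [4,5], [4,6], [4,7], [5,6], [5,7], [6,7]
  2-simplices (12): [1,2,4], [1,2,5], [1,3,5], [1,3,7], [1,4,7], [2,4,6], [2,5,6], [3,4,5], [3,4,6], [3,6,7], [4,5,7], [5,6,7]

giving chain groups C_0 ≅ Z^7, C_1 ≅ Z^18, C_2 ≅ Z^12.

The boundary map ∂_1: C_1 → C_0 sends each edge [p,q] (with p < q) to q − p. For instance
  ∂[1,7] = [7] − [1].
This gives a 7×18 integer matrix of rank 6; reducing to Smith normal form yields diagonal entries (1,1,1,1,1,1).

∂_2: C_2 → C_1 maps a triangle to the signed sum of its edges. For instance
  ∂[1,2,4] = [2,4] − [1,4] + [1,2],
  ∂[3,4,6] = [4,6] − [3,6] + [3,4].
This gives a 18×12 integer matrix of rank 12; reducing to Smith normal form yields diagonal entries (1,1,1,1,1,1,1,1,1,1,1,2).

Computing H_k = (kernel of ∂_k) / (image of ∂_{k+1}):

  H_0: rank C_0 − rank ∂_1 = 7 − 6 = 1, and the invariant factors of ∂_1 are all 1, so H_0 ≅ Z.
  H_1: rank ker ∂_1 − rank ∂_2 = (18 − 6) − 12 = 0, and ∂_2 has invariant factor 2 > 1, so H_1 ≅ Z_2.
  H_2: rank ker ∂_2 − rank ∂_3 = (12 − 12) − 0 = 0, and there is no ∂_3, so H_2 ≅ 0.

As a check, the Euler characteristic is 7 − 18 + 12 = 1, which agrees with 1 − 0 + 0 = 1.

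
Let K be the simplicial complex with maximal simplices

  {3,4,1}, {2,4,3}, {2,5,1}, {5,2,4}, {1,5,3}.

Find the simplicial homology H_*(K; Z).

H_0 = Z,  H_1 = Z,  H_2 = 0.

Take the total order 1 < 2 < 3 < 4 < 5 on the vertex set. Then K (dimension 2) consists of the simplices:

  0-simplices (5): [1], [2], [3], [4], [5]
  1-simplices (10): [1,2], [1,3], [1,4], [1,5], [2,3], [2,4], [2,5], [3,4], [3,5], [4,5]
  2-simplices (5): [1,2,5], [1,3,4], [1,3,5], [2,3,4], [2,4,5]

so the chain groups are C_0 ≅ Z^5, C_1 ≅ Z^10, C_2 ≅ Z^5.

Boundary ∂_1: C_1 → C_0 maps an edge to its endpoints' difference, ∂[p,q] = q − p.
The 5×10 boundary matrix has rank 4 and Smith normal form diag(1,1,1,1).

Boundary ∂_2: C_2 → C_1 sends each 2-simplex [p,q,r] to [q,r] − [p,r] + [p,q]. For instance
  ∂[1,3,4] = [3,4] − [1,4] + [1,3],
  ∂[2,4,5] = [4,5] − [2,5] + [2,4].
This gives a 10×5 integer matrix of rank 5; reducing to Smith normal form yields diagonal entries (1,1,1,1,1).

Computing H_k = (kernel of ∂_k) / (image of ∂_{k+1}):

  H_0: rank C_0 − rank ∂_1 = 5 − 4 = 1, and the invariant factors of ∂_1 are all 1, so H_0 = Z.
  H_1: rank ker ∂_1 − rank ∂_2 = (10 − 4) − 5 = 1, and the invariant factors of ∂_2 are all 1, so H_1 = Z.
  H_2: rank ker ∂_2 − rank ∂_3 = (5 − 5) − 0 = 0, and there is no ∂_3, so H_2 = 0.

As a check, the Euler characteristic is 5 − 10 + 5 = 0, which agrees with 1 − 1 + 0 = 0.
(K is a triangulation of the Möbius band.)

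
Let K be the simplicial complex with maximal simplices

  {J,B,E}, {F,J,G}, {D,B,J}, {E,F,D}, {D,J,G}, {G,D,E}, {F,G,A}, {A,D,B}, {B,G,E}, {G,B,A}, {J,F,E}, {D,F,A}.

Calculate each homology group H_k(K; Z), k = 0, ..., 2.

Take the total order A < B < D < E < F < G < J on the vertex set. Then K (dimension 2) consists of the simplices:

  0-simplices (7): A, B, D, E, F, G, J
  1-simplices (18): AB, AD, AF, AG, BD, BE, BG, BJ, DE, DF, DG, DJ, EF, EG, EJ, FG, FJ, GJ
  2-simplices (12): ABD, ABG, ADF, AFG, BDJ, BEG, BEJ, DEF, DEG, DGJ, EFJ, FGJ

Hence C_0 ≅ Z^7, C_1 ≅ Z^18, C_2 ≅ Z^12.

Boundary ∂_1: C_1 → C_0 is given by ∂[p,q] = [q] − [p].
As a 7×18 matrix over Z this has rank 6, with invariant factors (1,1,1,1,1,1).

∂_2: C_2 → C_1 maps a triangle to the signed sum of its edges. For instance
  ∂BEJ = EJ − BJ + BE,
  ∂BDJ = DJ − BJ + BD.
The resulting 18×12 matrix has rank 12, and its Smith normal form has invariant factors (1,1,1,1,1,1,1,1,1,1,1,2).

From H_k ≅ ker(∂_k) / im(∂_{k+1}) we obtain:

  H_0: rank C_0 − rank ∂_1 = 7 − 6 = 1, and the invariant factors of ∂_1 are all 1, so H_0 ≅ Z.
  H_1: rank ker ∂_1 − rank ∂_2 = (18 − 6) − 12 = 0, and ∂_2 has invariant factor 2 > 1, so H_1 ≅ Z/2.
  H_2: rank ker ∂_2 − rank ∂_3 = (12 − 12) − 0 = 0, and there is no ∂_3, so H_2 ≅ 0.

(K is a triangulation of the real projective plane RP^2.)

H_0 = Z,  H_1 = Z/2,  H_2 = 0.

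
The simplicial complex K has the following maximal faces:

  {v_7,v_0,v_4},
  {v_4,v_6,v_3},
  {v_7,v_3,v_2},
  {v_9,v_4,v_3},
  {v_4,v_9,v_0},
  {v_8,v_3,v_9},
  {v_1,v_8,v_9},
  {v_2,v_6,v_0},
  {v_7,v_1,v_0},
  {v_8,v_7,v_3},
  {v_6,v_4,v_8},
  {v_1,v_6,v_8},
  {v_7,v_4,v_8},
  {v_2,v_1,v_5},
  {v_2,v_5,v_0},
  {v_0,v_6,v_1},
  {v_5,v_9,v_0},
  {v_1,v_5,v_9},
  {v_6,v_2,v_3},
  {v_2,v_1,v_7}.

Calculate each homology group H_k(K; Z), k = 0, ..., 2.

Take the total order v_0 < v_1 < v_2 < v_3 < v_4 < v_5 < v_6 < v_7 < v_8 < v_9 on the vertex set. Then K (dimension 2) consists of the simplices:

  0-simplices (10): [v_0], [v_1], [v_2], [v_3], [v_4], [v_5], [v_6], [v_7], [v_8], [v_9]
  1-simplices (30): (30 of them)
  2-simplices (20): (20 of them)

giving chain groups C_0 ≅ Z^10, C_1 ≅ Z^30, C_2 ≅ Z^20.

The boundary map ∂_1: C_1 → C_0 is given by ∂[p,q] = [q] − [p]. For instance
  ∂[v_2,v_6] = [v_6] − [v_2].
This gives a 10×30 integer matrix of rank 9; reducing to Smith normal form yields diagonal entries (1,1,1,1,1,1,1,1,1).

∂_2: C_2 → C_1 maps a triangle to the signed sum of its edges. For instance
  ∂[v_0,v_2,v_6] = [v_2,v_6] − [v_0,v_6] + [v_0,v_2],
  ∂[v_0,v_1,v_7] = [v_1,v_7] − [v_0,v_7] + [v_0,v_1].
The 30×20 boundary matrix has rank 20 and Smith normal form diag(1,1,1,1,1,1,1,1,1,1,1,1,1,1,1,1,1,1,1,2).

Computing H_k = (kernel of ∂_k) / (image of ∂_{k+1}):

  H_0: rank C_0 − rank ∂_1 = 10 − 9 = 1, and the invariant factors of ∂_1 are all 1, so H_0 = Z.
  H_1: rank ker ∂_1 − rank ∂_2 = (30 − 9) − 20 = 1, and ∂_2 has invariant factor 2 > 1, so H_1 = Z ⊕ Z_2.
  H_2: rank ker ∂_2 − rank ∂_3 = (20 − 20) − 0 = 0, and there is no ∂_3, so H_2 = 0.

H_0 ≅ Z,  H_1 ≅ Z ⊕ Z_2,  H_2 = 0.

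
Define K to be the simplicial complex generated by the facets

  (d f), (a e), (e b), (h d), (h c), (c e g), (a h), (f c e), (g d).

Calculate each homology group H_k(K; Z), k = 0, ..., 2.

H_0 ≅ Z,  H_1 ≅ Z^3,  H_2 = 0.

K has 8 vertices, 12 edges, 2 triangles.
rank ∂_0 = 0, rank ∂_1 = 7 ⇒ b_0 = 8 − 0 − 7 = 1; all invariant factors of ∂_1 are 1 so no torsion. So H_0 ≅ Z.
rank ∂_1 = 7, rank ∂_2 = 2 ⇒ b_1 = 12 − 7 − 2 = 3; all invariant factors of ∂_2 are 1 so no torsion. So H_1 ≅ Z^3.
rank ∂_2 = 2, rank ∂_3 = 0 ⇒ b_2 = 2 − 2 − 0 = 0. So H_2 ≅ 0.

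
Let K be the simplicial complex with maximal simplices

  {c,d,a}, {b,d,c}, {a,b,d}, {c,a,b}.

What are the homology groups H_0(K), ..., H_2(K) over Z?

H_0 ≅ Z,  H_1 = 0,  H_2 ≅ Z.

K has 4 vertices, 6 edges, 4 triangles.
rank ∂_0 = 0, rank ∂_1 = 3 ⇒ b_0 = 4 − 0 − 3 = 1; all invariant factors of ∂_1 are 1 so no torsion. So H_0 ≅ Z.
rank ∂_1 = 3, rank ∂_2 = 3 ⇒ b_1 = 6 − 3 − 3 = 0; all invariant factors of ∂_2 are 1 so no torsion. So H_1 ≅ 0.
rank ∂_2 = 3, rank ∂_3 = 0 ⇒ b_2 = 4 − 3 − 0 = 1. So H_2 ≅ Z.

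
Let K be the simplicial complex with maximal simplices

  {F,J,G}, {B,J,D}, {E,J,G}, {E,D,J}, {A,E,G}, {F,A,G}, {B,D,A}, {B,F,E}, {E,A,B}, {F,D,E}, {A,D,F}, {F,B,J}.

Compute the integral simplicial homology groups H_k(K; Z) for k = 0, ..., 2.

Order the vertices as A < B < D < E < F < G < J. Listing each simplex with vertices in this order, K has dimension 2 with simplices:

  0-simplices (7): A, B, D, E, F, G, J
  1-simplices (18): AB, AD, AE, AF, AG, BD, BE, BF, BJ, DE, DF, DJ, EF, EG, EJ, FG, FJ, GJ
  2-simplices (12): ABD, ABE, ADF, AEG, AFG, BDJ, BEF, BFJ, DEF, DEJ, EGJ, FGJ

giving chain groups C_0 ≅ Z^7, C_1 ≅ Z^18, C_2 ≅ Z^12.

∂_1: C_1 → C_0 maps an edge to its endpoints' difference, ∂[p,q] = q − p. For instance
  ∂DE = E − D.
The resulting 7×18 matrix has rank 6, and its Smith normal form has invariant factors (1,1,1,1,1,1).

Boundary ∂_2: C_2 → C_1 acts by ∂[p,q,r] = [q,r] − [p,r] + [p,q]. For instance
  ∂ABD = BD − AD + AB,
  ∂ABE = BE − AE + AB.
The 18×12 boundary matrix has rank 12 and Smith normal form diag(1,1,1,1,1,1,1,1,1,1,1,2).

Reading off H_k = ker ∂_k / im ∂_{k+1}:

  H_0: rank C_0 − rank ∂_1 = 7 − 6 = 1, and the invariant factors of ∂_1 are all 1, so H_0 = Z.
  H_1: rank ker ∂_1 − rank ∂_2 = (18 − 6) − 12 = 0, and ∂_2 has invariant factor 2 > 1, so H_1 = Z/2.
  H_2: rank ker ∂_2 − rank ∂_3 = (12 − 12) − 0 = 0, and there is no ∂_3, so H_2 = 0.

(K is a triangulation of the real projective plane RP^2.)

H_0 ≅ Z,  H_1 ≅ Z/2,  H_2 = 0.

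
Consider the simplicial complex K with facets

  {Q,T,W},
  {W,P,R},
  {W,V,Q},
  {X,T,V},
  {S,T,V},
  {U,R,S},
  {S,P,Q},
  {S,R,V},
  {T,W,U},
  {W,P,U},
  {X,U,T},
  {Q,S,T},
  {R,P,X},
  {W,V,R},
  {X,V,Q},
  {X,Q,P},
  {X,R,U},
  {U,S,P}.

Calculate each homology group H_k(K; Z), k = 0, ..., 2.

K has 9 vertices, 27 edges, 18 triangles.
rank ∂_0 = 0, rank ∂_1 = 8 ⇒ b_0 = 9 − 0 − 8 = 1; all invariant factors of ∂_1 are 1 so no torsion. So H_0 ≅ Z.
rank ∂_1 = 8, rank ∂_2 = 18 ⇒ b_1 = 27 − 8 − 18 = 1; ∂_2 has invariant factor(s) [2] giving torsion. So H_1 ≅ Z ⊕ Z/2.
rank ∂_2 = 18, rank ∂_3 = 0 ⇒ b_2 = 18 − 18 − 0 = 0. So H_2 ≅ 0.

H_0 = Z,  H_1 = Z ⊕ Z/2,  H_2 = 0.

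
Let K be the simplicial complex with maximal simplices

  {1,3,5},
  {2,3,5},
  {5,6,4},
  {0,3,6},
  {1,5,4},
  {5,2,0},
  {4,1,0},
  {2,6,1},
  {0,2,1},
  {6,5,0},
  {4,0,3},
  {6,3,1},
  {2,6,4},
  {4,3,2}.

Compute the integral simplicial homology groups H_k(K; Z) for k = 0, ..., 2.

Take the total order 0 < 1 < 2 < 3 < 4 < 5 < 6 on the vertex set. Then K (dimension 2) consists of the simplices:

  0-simplices (7): [0], [1], [2], [3], [4], [5], [6]
  1-simplices (21): [0,1], [0,2], [0,3], [0,4], [0,5], [0,6], [1,2], [1,3], [1,4], [1,5], [1,6], [2,3], [2,4], [2,5], [2,6], [3,4], [3,5], [3,6], [4,5], [4,6], [5,6]
  2-simplices (14): [0,1,2], [0,1,4], [0,2,5], [0,3,4], [0,3,6], [0,5,6], [1,2,6], [1,3,5], [1,3,6], [1,4,5], [2,3,4], [2,3,5], [2,4,6], [4,5,6]

Hence C_0 ≅ Z^7, C_1 ≅ Z^21, C_2 ≅ Z^14.

∂_1: C_1 → C_0 sends each edge [p,q] (with p < q) to q − p. For instance
  ∂[3,6] = [6] − [3].
As a 7×21 matrix over Z this has rank 6, with invariant factors (1,1,1,1,1,1).

∂_2: C_2 → C_1 acts by ∂[p,q,r] = [q,r] − [p,r] + [p,q]. For instance
  ∂[0,3,6] = [3,6] − [0,6] + [0,3],
  ∂[1,4,5] = [4,5] − [1,5] + [1,4].
The 21×14 boundary matrix has rank 13 and Smith normal form diag(1,1,1,1,1,1,1,1,1,1,1,1,1).

Now H_k = ker ∂_k / im ∂_{k+1}, so:

  H_0: rank C_0 − rank ∂_1 = 7 − 6 = 1, and the invariant factors of ∂_1 are all 1, so H_0 = Z.
  H_1: rank ker ∂_1 − rank ∂_2 = (21 − 6) − 13 = 2, and the invariant factors of ∂_2 are all 1, so H_1 = Z^2.
  H_2: rank ker ∂_2 − rank ∂_3 = (14 − 13) − 0 = 1, and there is no ∂_3, so H_2 = Z.

H_0 ≅ Z,  H_1 ≅ Z^2,  H_2 ≅ Z.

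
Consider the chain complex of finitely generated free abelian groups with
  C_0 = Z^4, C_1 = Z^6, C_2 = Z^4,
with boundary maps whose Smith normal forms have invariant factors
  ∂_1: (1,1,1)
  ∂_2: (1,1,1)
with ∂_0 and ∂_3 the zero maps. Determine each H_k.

H_0: b_0 = 4 − 0 − 3 = 1; torsion from ∂_1 factors > 1: none. So H_0 ≅ Z.
H_1: b_1 = 6 − 3 − 3 = 0; torsion from ∂_2 factors > 1: none. So H_1 ≅ 0.
H_2: b_2 = 4 − 3 − 0 = 1; torsion from ∂_3 factors > 1: none. So H_2 ≅ Z.

H_0 ≅ Z,  H_1 = 0,  H_2 ≅ Z.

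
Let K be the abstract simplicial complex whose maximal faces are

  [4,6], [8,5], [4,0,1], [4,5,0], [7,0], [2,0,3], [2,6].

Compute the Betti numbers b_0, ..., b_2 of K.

b_0 = 1, b_1 = 1, b_2 = 0.

Order the vertices as 0 < 1 < 2 < 3 < 4 < 5 < 6 < 7 < 8. Listing each simplex with vertices in this order, K has dimension 2 with simplices:

  0-simplices (9): [0], [1], [2], [3], [4], [5], [6], [7], [8]
  1-simplices (12): [0,1], [0,2], [0,3], [0,4], [0,5], [0,7], [1,4], [2,3], [2,6], [4,5], [4,6], [5,8]
  2-simplices (3): [0,1,4], [0,2,3], [0,4,5]

Hence C_0 ≅ Z^9, C_1 ≅ Z^12, C_2 ≅ Z^3.

Boundary ∂_1: C_1 → C_0 maps an edge to its endpoints' difference, ∂[p,q] = q − p.
The 9×12 boundary matrix has rank 8 and Smith normal form diag(1,1,1,1,1,1,1,1).

Boundary ∂_2: C_2 → C_1 sends each 2-simplex [p,q,r] to [q,r] − [p,r] + [p,q]. For instance
  ∂[0,2,3] = [2,3] − [0,3] + [0,2],
  ∂[0,4,5] = [4,5] − [0,5] + [0,4].
The 12×3 boundary matrix has rank 3 and Smith normal form diag(1,1,1).

Computing H_k = (kernel of ∂_k) / (image of ∂_{k+1}):

  H_0: rank C_0 − rank ∂_1 = 9 − 8 = 1, and the invariant factors of ∂_1 are all 1, so H_0 ≅ Z.
  H_1: rank ker ∂_1 − rank ∂_2 = (12 − 8) − 3 = 1, and the invariant factors of ∂_2 are all 1, so H_1 ≅ Z.
  H_2: rank ker ∂_2 − rank ∂_3 = (3 − 3) − 0 = 0, and there is no ∂_3, so H_2 ≅ 0.

Hence the Betti numbers are b_0 = 1, b_1 = 1, b_2 = 0.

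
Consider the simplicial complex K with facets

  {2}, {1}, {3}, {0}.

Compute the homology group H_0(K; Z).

Fix the vertex order 0 < 1 < 2 < 3 and write every simplex with vertices in increasing order. Then dim K = 0 and the simplices of K are:

  0-simplices (4): [0], [1], [2], [3]

giving chain groups C_0 ≅ Z^4.

From H_k ≅ ker(∂_k) / im(∂_{k+1}) we obtain:

  H_0: rank C_0 − rank ∂_1 = 4 − 0 = 4, and there is no ∂_1, so H_0 ≅ Z^4.

H_0 ≅ Z^4.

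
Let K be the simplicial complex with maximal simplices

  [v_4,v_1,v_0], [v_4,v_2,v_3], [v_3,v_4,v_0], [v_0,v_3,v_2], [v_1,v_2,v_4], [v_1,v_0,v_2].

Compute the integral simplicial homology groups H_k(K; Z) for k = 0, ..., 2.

K has 5 vertices, 9 edges, 6 triangles.
rank ∂_0 = 0, rank ∂_1 = 4 ⇒ b_0 = 5 − 0 − 4 = 1; all invariant factors of ∂_1 are 1 so no torsion. So H_0 = Z.
rank ∂_1 = 4, rank ∂_2 = 5 ⇒ b_1 = 9 − 4 − 5 = 0; all invariant factors of ∂_2 are 1 so no torsion. So H_1 = 0.
rank ∂_2 = 5, rank ∂_3 = 0 ⇒ b_2 = 6 − 5 − 0 = 1. So H_2 = Z.

H_0 = Z,  H_1 = 0,  H_2 = Z.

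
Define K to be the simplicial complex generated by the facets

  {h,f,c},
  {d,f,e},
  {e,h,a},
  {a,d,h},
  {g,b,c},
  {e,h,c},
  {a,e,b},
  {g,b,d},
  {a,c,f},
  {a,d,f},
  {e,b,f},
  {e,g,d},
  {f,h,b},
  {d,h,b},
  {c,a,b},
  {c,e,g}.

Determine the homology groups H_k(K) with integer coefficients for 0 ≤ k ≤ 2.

H_0 ≅ Z,  H_1 ≅ Z^2,  H_2 ≅ Z.

We work with the vertex ordering a < b < c < d < e < f < g < h. The simplices of K, each written with vertices in increasing order, are:

  0-simplices (8): a, b, c, d, e, f, g, h
  1-simplices (24): ab, ac, ad, ae, af, ah, bc, bd, be, bf, bg, bh, ce, cf, cg, ch, de, df, dg, dh, ef, eg, eh, fh
  2-simplices (16): abc, abe, acf, adf, adh, aeh, bcg, bdg, bdh, bef, bfh, ceg, ceh, cfh, def, deg

Hence C_0 ≅ Z^8, C_1 ≅ Z^24, C_2 ≅ Z^16.

Boundary ∂_1: C_1 → C_0 maps an edge to its endpoints' difference, ∂[p,q] = q − p.
This gives a 8×24 integer matrix of rank 7; reducing to Smith normal form yields diagonal entries (1,1,1,1,1,1,1).

∂_2: C_2 → C_1 maps a triangle to the signed sum of its edges. For instance
  ∂bdg = dg − bg + bd,
  ∂abc = bc − ac + ab.
The resulting 24×16 matrix has rank 15, and its Smith normal form has invariant factors (1,1,1,1,1,1,1,1,1,1,1,1,1,1,1).

From H_k ≅ ker(∂_k) / im(∂_{k+1}) we obtain:

  H_0: rank C_0 − rank ∂_1 = 8 − 7 = 1, and the invariant factors of ∂_1 are all 1, so H_0 = Z.
  H_1: rank ker ∂_1 − rank ∂_2 = (24 − 7) − 15 = 2, and the invariant factors of ∂_2 are all 1, so H_1 = Z^2.
  H_2: rank ker ∂_2 − rank ∂_3 = (16 − 15) − 0 = 1, and there is no ∂_3, so H_2 = Z.

(K is a triangulation of the torus T^2.)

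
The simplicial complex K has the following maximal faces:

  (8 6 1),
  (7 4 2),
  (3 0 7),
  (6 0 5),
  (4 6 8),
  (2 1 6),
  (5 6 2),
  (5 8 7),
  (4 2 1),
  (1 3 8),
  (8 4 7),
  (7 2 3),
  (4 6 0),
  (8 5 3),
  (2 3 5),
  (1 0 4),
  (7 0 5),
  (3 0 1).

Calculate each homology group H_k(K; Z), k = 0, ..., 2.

H_0 = Z,  H_1 = Z × Z/2,  H_2 = 0.

Fix the vertex order 0 < 1 < 2 < 3 < 4 < 5 < 6 < 7 < 8 and write every simplex with vertices in increasing order. Then dim K = 2 and the simplices of K are:

  0-simplices (9): [0], [1], [2], [3], [4], [5], [6], [7], [8]
  1-simplices (27): (27 of them)
  2-simplices (18): [0,1,3], [0,1,4], [0,3,7], [0,4,6], [0,5,6], [0,5,7], [1,2,4], [1,2,6], [1,3,8], [1,6,8], [2,3,5], [2,3,7], [2,4,7], [2,5,6], [3,5,8], [4,6,8], [4,7,8], [5,7,8]

so the chain groups are C_0 ≅ Z^9, C_1 ≅ Z^27, C_2 ≅ Z^18.

∂_1: C_1 → C_0 sends each edge [p,q] (with p < q) to q − p. For instance
  ∂[2,7] = [7] − [2].
The 9×27 boundary matrix has rank 8 and Smith normal form diag(1,1,1,1,1,1,1,1).

∂_2: C_2 → C_1 sends each 2-simplex [p,q,r] to [q,r] − [p,r] + [p,q]. For instance
  ∂[0,4,6] = [4,6] − [0,6] + [0,4],
  ∂[5,7,8] = [7,8] − [5,8] + [5,7].
The resulting 27×18 matrix has rank 18, and its Smith normal form has invariant factors (1,1,1,1,1,1,1,1,1,1,1,1,1,1,1,1,1,2).

Now H_k = ker ∂_k / im ∂_{k+1}, so:

  H_0: rank C_0 − rank ∂_1 = 9 − 8 = 1, and the invariant factors of ∂_1 are all 1, so H_0 ≅ Z.
  H_1: rank ker ∂_1 − rank ∂_2 = (27 − 8) − 18 = 1, and ∂_2 has invariant factor 2 > 1, so H_1 ≅ Z × Z/2.
  H_2: rank ker ∂_2 − rank ∂_3 = (18 − 18) − 0 = 0, and there is no ∂_3, so H_2 ≅ 0.

As a check, the Euler characteristic is 9 − 27 + 18 = 0, which agrees with 1 − 1 + 0 = 0.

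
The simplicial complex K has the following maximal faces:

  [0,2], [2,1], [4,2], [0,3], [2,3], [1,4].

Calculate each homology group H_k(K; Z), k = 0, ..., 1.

Order the vertices as 0 < 1 < 2 < 3 < 4. Listing each simplex with vertices in this order, K has dimension 1 with simplices:

  0-simplices (5): [0], [1], [2], [3], [4]
  1-simplices (6): [0,2], [0,3], [1,2], [1,4], [2,3], [2,4]

so the chain groups are C_0 ≅ Z^5, C_1 ≅ Z^6.

The boundary map ∂_1: C_1 → C_0 sends each edge [p,q] (with p < q) to q − p.
This gives a 5×6 integer matrix of rank 4; reducing to Smith normal form yields diagonal entries (1,1,1,1).

Computing H_k = (kernel of ∂_k) / (image of ∂_{k+1}):

  H_0: rank C_0 − rank ∂_1 = 5 − 4 = 1, and the invariant factors of ∂_1 are all 1, so H_0 ≅ Z.
  H_1: rank ker ∂_1 − rank ∂_2 = (6 − 4) − 0 = 2, and there is no ∂_2, so H_1 ≅ Z^2.

H_0 ≅ Z,  H_1 ≅ Z^2.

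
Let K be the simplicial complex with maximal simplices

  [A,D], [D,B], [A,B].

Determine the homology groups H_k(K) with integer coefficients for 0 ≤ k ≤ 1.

H_0 = Z,  H_1 = Z.

Order the vertices as A < B < D. Listing each simplex with vertices in this order, K has dimension 1 with simplices:

  0-simplices (3): A, B, D
  1-simplices (3): AB, AD, BD

so the chain groups are C_0 ≅ Z^3, C_1 ≅ Z^3.

The boundary map ∂_1: C_1 → C_0 sends each edge [p,q] (with p < q) to q − p.
The 3×3 boundary matrix has rank 2 and Smith normal form diag(1,1).

From H_k ≅ ker(∂_k) / im(∂_{k+1}) we obtain:

  H_0: rank C_0 − rank ∂_1 = 3 − 2 = 1, and the invariant factors of ∂_1 are all 1, so H_0 ≅ Z.
  H_1: rank ker ∂_1 − rank ∂_2 = (3 − 2) − 0 = 1, and there is no ∂_2, so H_1 ≅ Z.

(K is a triangulation of the circle S^1.)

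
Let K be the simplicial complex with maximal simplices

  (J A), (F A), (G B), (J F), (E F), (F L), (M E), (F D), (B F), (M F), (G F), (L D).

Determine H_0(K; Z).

H_0 ≅ Z.

K has 9 vertices, 12 edges.
rank ∂_0 = 0, rank ∂_1 = 8 ⇒ b_0 = 9 − 0 − 8 = 1; all invariant factors of ∂_1 are 1 so no torsion. So H_0 = Z.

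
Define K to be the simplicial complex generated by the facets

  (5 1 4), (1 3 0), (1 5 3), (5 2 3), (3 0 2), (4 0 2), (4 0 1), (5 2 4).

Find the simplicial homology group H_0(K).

H_0 ≅ Z.

Take the total order 0 < 1 < 2 < 3 < 4 < 5 on the vertex set. Then K (dimension 2) consists of the simplices:

  0-simplices (6): [0], [1], [2], [3], [4], [5]
  1-simplices (12): [0,1], [0,2], [0,3], [0,4], [1,3], [1,4], [1,5], [2,3], [2,4], [2,5], [3,5], [4,5]
  2-simplices (8): [0,1,3], [0,1,4], [0,2,3], [0,2,4], [1,3,5], [1,4,5], [2,3,5], [2,4,5]

so the chain groups are C_0 ≅ Z^6, C_1 ≅ Z^12, C_2 ≅ Z^8.

The boundary map ∂_1: C_1 → C_0 sends each edge [p,q] (with p < q) to q − p. For instance
  ∂[2,3] = [3] − [2].
This gives a 6×12 integer matrix of rank 5; reducing to Smith normal form yields diagonal entries (1,1,1,1,1).

∂_2: C_2 → C_1 acts by ∂[p,q,r] = [q,r] − [p,r] + [p,q]. For instance
  ∂[1,4,5] = [4,5] − [1,5] + [1,4],
  ∂[1,3,5] = [3,5] − [1,5] + [1,3].
This gives a 12×8 integer matrix of rank 7; reducing to Smith normal form yields diagonal entries (1,1,1,1,1,1,1).

Now H_k = ker ∂_k / im ∂_{k+1}, so:

  H_0: rank C_0 − rank ∂_1 = 6 − 5 = 1, and the invariant factors of ∂_1 are all 1, so H_0 = Z.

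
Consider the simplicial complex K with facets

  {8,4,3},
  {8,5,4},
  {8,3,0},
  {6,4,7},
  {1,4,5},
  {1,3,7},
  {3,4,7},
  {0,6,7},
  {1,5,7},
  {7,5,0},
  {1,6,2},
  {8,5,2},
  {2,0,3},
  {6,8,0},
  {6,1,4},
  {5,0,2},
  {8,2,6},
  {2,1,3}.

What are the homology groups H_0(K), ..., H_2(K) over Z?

Order the vertices as 0 < 1 < 2 < 3 < 4 < 5 < 6 < 7 < 8. Listing each simplex with vertices in this order, K has dimension 2 with simplices:

  0-simplices (9): [0], [1], [2], [3], [4], [5], [6], [7], [8]
  1-simplices (27): (27 of them)
  2-simplices (18): [0,2,3], [0,2,5], [0,3,8], [0,5,7], [0,6,7], [0,6,8], [1,2,3], [1,2,6], [1,3,7], [1,4,5], [1,4,6], [1,5,7], [2,5,8], [2,6,8], [3,4,7], [3,4,8], [4,5,8], [4,6,7]

Hence C_0 ≅ Z^9, C_1 ≅ Z^27, C_2 ≅ Z^18.

Boundary ∂_1: C_1 → C_0 sends each edge [p,q] (with p < q) to q − p.
The 9×27 boundary matrix has rank 8 and Smith normal form diag(1,1,1,1,1,1,1,1).

The boundary map ∂_2: C_2 → C_1 maps a triangle to the signed sum of its edges. For instance
  ∂[3,4,8] = [4,8] − [3,8] + [3,4],
  ∂[0,2,5] = [2,5] − [0,5] + [0,2].
The resulting 27×18 matrix has rank 18, and its Smith normal form has invariant factors (1,1,1,1,1,1,1,1,1,1,1,1,1,1,1,1,1,2).

Computing H_k = (kernel of ∂_k) / (image of ∂_{k+1}):

  H_0: rank C_0 − rank ∂_1 = 9 − 8 = 1, and the invariant factors of ∂_1 are all 1, so H_0 = Z.
  H_1: rank ker ∂_1 − rank ∂_2 = (27 − 8) − 18 = 1, and ∂_2 has invariant factor 2 > 1, so H_1 = Z × Z/2.
  H_2: rank ker ∂_2 − rank ∂_3 = (18 − 18) − 0 = 0, and there is no ∂_3, so H_2 = 0.

(K is a triangulation of the Klein bottle.)

H_0 ≅ Z,  H_1 ≅ Z × Z/2,  H_2 = 0.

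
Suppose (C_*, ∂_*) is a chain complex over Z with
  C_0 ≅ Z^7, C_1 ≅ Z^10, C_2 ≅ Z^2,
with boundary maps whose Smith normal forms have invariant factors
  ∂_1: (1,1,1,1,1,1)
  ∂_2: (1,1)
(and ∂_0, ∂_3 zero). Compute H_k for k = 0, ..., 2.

H_0: b_0 = 7 − 0 − 6 = 1; torsion from ∂_1 factors > 1: none. So H_0 ≅ Z.
H_1: b_1 = 10 − 6 − 2 = 2; torsion from ∂_2 factors > 1: none. So H_1 ≅ Z^2.
H_2: b_2 = 2 − 2 − 0 = 0; torsion from ∂_3 factors > 1: none. So H_2 ≅ 0.

H_0 ≅ Z,  H_1 ≅ Z^2,  H_2 = 0.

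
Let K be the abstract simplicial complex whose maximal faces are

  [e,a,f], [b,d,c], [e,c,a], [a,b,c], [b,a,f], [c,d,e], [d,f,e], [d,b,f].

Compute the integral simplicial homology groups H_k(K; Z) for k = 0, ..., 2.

We work with the vertex ordering a < b < c < d < e < f. The simplices of K, each written with vertices in increasing order, are:

  0-simplices (6): a, b, c, d, e, f
  1-simplices (12): ab, ac, ae, af, bc, bd, bf, cd, ce, de, df, ef
  2-simplices (8): abc, abf, ace, aef, bcd, bdf, cde, def

so the chain groups are C_0 ≅ Z^6, C_1 ≅ Z^12, C_2 ≅ Z^8.

Boundary ∂_1: C_1 → C_0 maps an edge to its endpoints' difference, ∂[p,q] = q − p.
As a 6×12 matrix over Z this has rank 5, with invariant factors (1,1,1,1,1).

Boundary ∂_2: C_2 → C_1 sends each 2-simplex [p,q,r] to [q,r] − [p,r] + [p,q]. For instance
  ∂abc = bc − ac + ab,
  ∂ace = ce − ae + ac.
This gives a 12×8 integer matrix of rank 7; reducing to Smith normal form yields diagonal entries (1,1,1,1,1,1,1).

From H_k ≅ ker(∂_k) / im(∂_{k+1}) we obtain:

  H_0: rank C_0 − rank ∂_1 = 6 − 5 = 1, and the invariant factors of ∂_1 are all 1, so H_0 = Z.
  H_1: rank ker ∂_1 − rank ∂_2 = (12 − 5) − 7 = 0, and the invariant factors of ∂_2 are all 1, so H_1 = 0.
  H_2: rank ker ∂_2 − rank ∂_3 = (8 − 7) − 0 = 1, and there is no ∂_3, so H_2 = Z.

As a check, the Euler characteristic is 6 − 12 + 8 = 2, which agrees with 1 − 0 + 1 = 2.

H_0 = Z,  H_1 = 0,  H_2 = Z.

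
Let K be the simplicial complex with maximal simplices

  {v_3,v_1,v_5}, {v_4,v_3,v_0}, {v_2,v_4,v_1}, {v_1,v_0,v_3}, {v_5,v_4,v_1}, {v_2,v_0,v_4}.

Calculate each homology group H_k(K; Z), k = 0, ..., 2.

H_0 = Z,  H_1 = Z,  H_2 = 0.

Take the total order v_0 < v_1 < v_2 < v_3 < v_4 < v_5 on the vertex set. Then K (dimension 2) consists of the simplices:

  0-simplices (6): [v_0], [v_1], [v_2], [v_3], [v_4], [v_5]
  1-simplices (12): [v_0,v_1], [v_0,v_2], [v_0,v_3], [v_0,v_4], [v_1,v_2], [v_1,v_3], [v_1,v_4], [v_1,v_5], [v_2,v_4], [v_3,v_4], [v_3,v_5], [v_4,v_5]
  2-simplices (6): [v_0,v_1,v_3], [v_0,v_2,v_4], [v_0,v_3,v_4], [v_1,v_2,v_4], [v_1,v_3,v_5], [v_1,v_4,v_5]

giving chain groups C_0 ≅ Z^6, C_1 ≅ Z^12, C_2 ≅ Z^6.

The boundary map ∂_1: C_1 → C_0 is given by ∂[p,q] = [q] − [p]. For instance
  ∂[v_0,v_1] = [v_1] − [v_0].
The resulting 6×12 matrix has rank 5, and its Smith normal form has invariant factors (1,1,1,1,1).

Boundary ∂_2: C_2 → C_1 sends each 2-simplex [p,q,r] to [q,r] − [p,r] + [p,q]. For instance
  ∂[v_0,v_2,v_4] = [v_2,v_4] − [v_0,v_4] + [v_0,v_2],
  ∂[v_1,v_3,v_5] = [v_3,v_5] − [v_1,v_5] + [v_1,v_3].
The resulting 12×6 matrix has rank 6, and its Smith normal form has invariant factors (1,1,1,1,1,1).

Now H_k = ker ∂_k / im ∂_{k+1}, so:

  H_0: rank C_0 − rank ∂_1 = 6 − 5 = 1, and the invariant factors of ∂_1 are all 1, so H_0 ≅ Z.
  H_1: rank ker ∂_1 − rank ∂_2 = (12 − 5) − 6 = 1, and the invariant factors of ∂_2 are all 1, so H_1 ≅ Z.
  H_2: rank ker ∂_2 − rank ∂_3 = (6 − 6) − 0 = 0, and there is no ∂_3, so H_2 ≅ 0.

(K is a triangulation of the cylinder S^1 x I.)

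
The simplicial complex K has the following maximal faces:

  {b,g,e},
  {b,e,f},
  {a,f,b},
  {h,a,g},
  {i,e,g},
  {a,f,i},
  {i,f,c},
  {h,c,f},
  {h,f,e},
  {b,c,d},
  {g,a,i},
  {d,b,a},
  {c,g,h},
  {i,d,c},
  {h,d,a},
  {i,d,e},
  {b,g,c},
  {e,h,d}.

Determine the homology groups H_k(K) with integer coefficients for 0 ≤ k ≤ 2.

H_0 = Z,  H_1 = Z^2,  H_2 = Z.

K has 9 vertices, 27 edges, 18 triangles.
rank ∂_0 = 0, rank ∂_1 = 8 ⇒ b_0 = 9 − 0 − 8 = 1; all invariant factors of ∂_1 are 1 so no torsion. So H_0 ≅ Z.
rank ∂_1 = 8, rank ∂_2 = 17 ⇒ b_1 = 27 − 8 − 17 = 2; all invariant factors of ∂_2 are 1 so no torsion. So H_1 ≅ Z^2.
rank ∂_2 = 17, rank ∂_3 = 0 ⇒ b_2 = 18 − 17 − 0 = 1. So H_2 ≅ Z.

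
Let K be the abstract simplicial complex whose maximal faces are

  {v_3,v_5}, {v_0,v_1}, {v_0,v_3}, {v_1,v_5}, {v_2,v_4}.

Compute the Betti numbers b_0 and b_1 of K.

We work with the vertex ordering v_0 < v_1 < v_2 < v_3 < v_4 < v_5. The simplices of K, each written with vertices in increasing order, are:

  0-simplices (6): [v_0], [v_1], [v_2], [v_3], [v_4], [v_5]
  1-simplices (5): [v_0,v_1], [v_0,v_3], [v_1,v_5], [v_2,v_4], [v_3,v_5]

so the chain groups are C_0 ≅ Z^6, C_1 ≅ Z^5.

∂_1: C_1 → C_0 is given by ∂[p,q] = [q] − [p]. For instance
  ∂[v_3,v_5] = [v_5] − [v_3].
This gives a 6×5 integer matrix of rank 4; reducing to Smith normal form yields diagonal entries (1,1,1,1).

Now H_k = ker ∂_k / im ∂_{k+1}, so:

  H_0: rank C_0 − rank ∂_1 = 6 − 4 = 2, and the invariant factors of ∂_1 are all 1, so H_0 ≅ Z^2.
  H_1: rank ker ∂_1 − rank ∂_2 = (5 − 4) − 0 = 1, and there is no ∂_2, so H_1 ≅ Z.

Hence the Betti numbers are b_0 = 2, b_1 = 1.

b_0 = 2, b_1 = 1.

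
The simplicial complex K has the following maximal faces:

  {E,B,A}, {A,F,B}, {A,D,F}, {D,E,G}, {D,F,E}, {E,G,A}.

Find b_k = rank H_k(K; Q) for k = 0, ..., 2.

b_0 = 1, b_1 = 1, b_2 = 0.

Take the total order A < B < D < E < F < G on the vertex set. Then K (dimension 2) consists of the simplices:

  0-simplices (6): A, B, D, E, F, G
  1-simplices (12): AB, AD, AE, AF, AG, BE, BF, DE, DF, DG, EF, EG
  2-simplices (6): ABE, ABF, ADF, AEG, DEF, DEG

so the chain groups are C_0 ≅ Z^6, C_1 ≅ Z^12, C_2 ≅ Z^6.

∂_1: C_1 → C_0 is given by ∂[p,q] = [q] − [p]. For instance
  ∂AD = D − A.
This gives a 6×12 integer matrix of rank 5; reducing to Smith normal form yields diagonal entries (1,1,1,1,1).

Boundary ∂_2: C_2 → C_1 maps a triangle to the signed sum of its edges. For instance
  ∂DEF = EF − DF + DE,
  ∂DEG = EG − DG + DE.
This gives a 12×6 integer matrix of rank 6; reducing to Smith normal form yields diagonal entries (1,1,1,1,1,1).

Now H_k = ker ∂_k / im ∂_{k+1}, so:

  H_0: rank C_0 − rank ∂_1 = 6 − 5 = 1, and the invariant factors of ∂_1 are all 1, so H_0 ≅ Z.
  H_1: rank ker ∂_1 − rank ∂_2 = (12 − 5) − 6 = 1, and the invariant factors of ∂_2 are all 1, so H_1 ≅ Z.
  H_2: rank ker ∂_2 − rank ∂_3 = (6 − 6) − 0 = 0, and there is no ∂_3, so H_2 ≅ 0.

As a check, the Euler characteristic is 6 − 12 + 6 = 0, which agrees with 1 − 1 + 0 = 0.
(K is a triangulation of the cylinder S^1 x I.)

Hence the Betti numbers are b_0 = 1, b_1 = 1, b_2 = 0.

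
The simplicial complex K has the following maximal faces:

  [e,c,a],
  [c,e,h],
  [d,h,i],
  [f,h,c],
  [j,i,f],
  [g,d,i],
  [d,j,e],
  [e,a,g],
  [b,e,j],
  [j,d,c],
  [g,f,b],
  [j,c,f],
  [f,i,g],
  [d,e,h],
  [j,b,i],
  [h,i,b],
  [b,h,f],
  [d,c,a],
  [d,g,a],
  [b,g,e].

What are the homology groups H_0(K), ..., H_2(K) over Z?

K has 10 vertices, 30 edges, 20 triangles.
rank ∂_0 = 0, rank ∂_1 = 9 ⇒ b_0 = 10 − 0 − 9 = 1; all invariant factors of ∂_1 are 1 so no torsion. So H_0 ≅ Z.
rank ∂_1 = 9, rank ∂_2 = 20 ⇒ b_1 = 30 − 9 − 20 = 1; ∂_2 has invariant factor(s) [2] giving torsion. So H_1 ≅ Z ⊕ Z_2.
rank ∂_2 = 20, rank ∂_3 = 0 ⇒ b_2 = 20 − 20 − 0 = 0. So H_2 ≅ 0.

H_0 = Z,  H_1 = Z ⊕ Z_2,  H_2 = 0.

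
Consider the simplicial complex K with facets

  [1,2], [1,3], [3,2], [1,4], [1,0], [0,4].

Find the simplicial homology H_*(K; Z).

K has 5 vertices, 6 edges.
rank ∂_0 = 0, rank ∂_1 = 4 ⇒ b_0 = 5 − 0 − 4 = 1; all invariant factors of ∂_1 are 1 so no torsion. So H_0 ≅ Z.
rank ∂_1 = 4, rank ∂_2 = 0 ⇒ b_1 = 6 − 4 − 0 = 2. So H_1 ≅ Z^2.

H_0 ≅ Z,  H_1 ≅ Z^2.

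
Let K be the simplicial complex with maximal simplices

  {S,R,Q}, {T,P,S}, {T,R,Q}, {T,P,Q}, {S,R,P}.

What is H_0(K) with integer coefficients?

Take the total order P < Q < R < S < T on the vertex set. Then K (dimension 2) consists of the simplices:

  0-simplices (5): P, Q, R, S, T
  1-simplices (10): PQ, PR, PS, PT, QR, QS, QT, RS, RT, ST
  2-simplices (5): PQT, PRS, PST, QRS, QRT

Hence C_0 ≅ Z^5, C_1 ≅ Z^10, C_2 ≅ Z^5.

Boundary ∂_1: C_1 → C_0 sends each edge [p,q] (with p < q) to q − p. For instance
  ∂RS = S − R.
The resulting 5×10 matrix has rank 4, and its Smith normal form has invariant factors (1,1,1,1).

∂_2: C_2 → C_1 sends each 2-simplex [p,q,r] to [q,r] − [p,r] + [p,q]. For instance
  ∂QRS = RS − QS + QR,
  ∂PQT = QT − PT + PQ.
This gives a 10×5 integer matrix of rank 5; reducing to Smith normal form yields diagonal entries (1,1,1,1,1).

Now H_k = ker ∂_k / im ∂_{k+1}, so:

  H_0: rank C_0 − rank ∂_1 = 5 − 4 = 1, and the invariant factors of ∂_1 are all 1, so H_0 ≅ Z.

H_0 ≅ Z.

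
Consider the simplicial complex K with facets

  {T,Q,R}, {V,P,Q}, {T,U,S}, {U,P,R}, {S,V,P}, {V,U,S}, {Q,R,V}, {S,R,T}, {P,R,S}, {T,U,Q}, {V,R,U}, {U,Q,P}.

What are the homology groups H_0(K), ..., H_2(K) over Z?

H_0 = Z,  H_1 = Z_2,  H_2 = 0.

We work with the vertex ordering P < Q < R < S < T < U < V. The simplices of K, each written with vertices in increasing order, are:

  0-simplices (7): P, Q, R, S, T, U, V
  1-simplices (18): PQ, PR, PS, PU, PV, QR, QT, QU, QV, RS, RT, RU, RV, ST, SU, SV, TU, UV
  2-simplices (12): PQU, PQV, PRS, PRU, PSV, QRT, QRV, QTU, RST, RUV, STU, SUV

Hence C_0 ≅ Z^7, C_1 ≅ Z^18, C_2 ≅ Z^12.

Boundary ∂_1: C_1 → C_0 maps an edge to its endpoints' difference, ∂[p,q] = q − p.
As a 7×18 matrix over Z this has rank 6, with invariant factors (1,1,1,1,1,1).

The boundary map ∂_2: C_2 → C_1 sends each 2-simplex [p,q,r] to [q,r] − [p,r] + [p,q]. For instance
  ∂PQU = QU − PU + PQ,
  ∂STU = TU − SU + ST.
This gives a 18×12 integer matrix of rank 12; reducing to Smith normal form yields diagonal entries (1,1,1,1,1,1,1,1,1,1,1,2).

Reading off H_k = ker ∂_k / im ∂_{k+1}:

  H_0: rank C_0 − rank ∂_1 = 7 − 6 = 1, and the invariant factors of ∂_1 are all 1, so H_0 = Z.
  H_1: rank ker ∂_1 − rank ∂_2 = (18 − 6) − 12 = 0, and ∂_2 has invariant factor 2 > 1, so H_1 = Z_2.
  H_2: rank ker ∂_2 − rank ∂_3 = (12 − 12) − 0 = 0, and there is no ∂_3, so H_2 = 0.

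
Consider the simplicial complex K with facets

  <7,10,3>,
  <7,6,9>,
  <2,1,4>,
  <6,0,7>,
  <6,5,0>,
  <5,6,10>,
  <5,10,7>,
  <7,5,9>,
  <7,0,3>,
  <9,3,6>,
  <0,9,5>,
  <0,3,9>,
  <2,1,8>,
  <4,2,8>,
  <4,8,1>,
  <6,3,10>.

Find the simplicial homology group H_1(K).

We work with the vertex ordering 0 < 1 < 2 < 3 < 4 < 5 < 6 < 7 < 8 < 9 < 10. The simplices of K, each written with vertices in increasing order, are:

  0-simplices (11): [0], [1], [2], [3], [4], [5], [6], [7], [8], [9], [10]
  1-simplices (24): (24 of them)
  2-simplices (16): [0,3,7], [0,3,9], [0,5,6], [0,5,9], [0,6,7], [1,2,4], [1,2,8], [1,4,8], [2,4,8], [3,6,9], [3,6,10], [3,7,10], [5,6,10], [5,7,9], [5,7,10], [6,7,9]

giving chain groups C_0 ≅ Z^11, C_1 ≅ Z^24, C_2 ≅ Z^16.

The boundary map ∂_1: C_1 → C_0 sends each edge [p,q] (with p < q) to q − p. For instance
  ∂[1,4] = [4] − [1].
As a 11×24 matrix over Z this has rank 9, with invariant factors (1,1,1,1,1,1,1,1,1).

Boundary ∂_2: C_2 → C_1 acts by ∂[p,q,r] = [q,r] − [p,r] + [p,q]. For instance
  ∂[0,3,7] = [3,7] − [0,7] + [0,3],
  ∂[1,2,8] = [2,8] − [1,8] + [1,2].
The 24×16 boundary matrix has rank 15 and Smith normal form diag(1,1,1,1,1,1,1,1,1,1,1,1,1,1,2).

Now H_k = ker ∂_k / im ∂_{k+1}, so:

  H_1: rank ker ∂_1 − rank ∂_2 = (24 − 9) − 15 = 0, and ∂_2 has invariant factor 2 > 1, so H_1 = Z/2Z.

(K is a triangulation of the disjoint union of the real projective plane RP^2 and the 2-sphere S^2.)

H_1 ≅ Z/2Z.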